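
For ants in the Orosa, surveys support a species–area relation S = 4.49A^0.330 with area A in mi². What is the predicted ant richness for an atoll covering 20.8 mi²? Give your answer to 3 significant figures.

12.2

S = 4.49 × 20.8^0.33 = 4.49 × 2.722 ≈ 12.22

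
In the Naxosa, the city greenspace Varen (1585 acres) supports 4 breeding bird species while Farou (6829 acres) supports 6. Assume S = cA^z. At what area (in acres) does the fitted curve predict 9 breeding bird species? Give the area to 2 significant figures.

29000 acres

z = ln(6/4) / ln(6829/1585) = 0.4055 / 1.4606 = 0.2776
c = 4 / 1585^0.2776 = 4 / 7.733 = 0.5173
A = (9/0.5173)^(1/0.2776) ⇒ ln A = ln(17.4)/0.2776 = 10.2895
A = e^10.2895 ≈ 29423 acres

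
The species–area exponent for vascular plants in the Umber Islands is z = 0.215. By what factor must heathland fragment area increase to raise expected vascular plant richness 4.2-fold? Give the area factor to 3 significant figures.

792

(A₂/A₁)^0.215 = 4.2, so A₂/A₁ = 4.2^(1/0.215) = 4.2^4.651
ln(A₂/A₁) = ln 4.2 / 0.215 = 1.4351 / 0.215 = 6.6748
A₂/A₁ = e^6.6748 ≈ 792.2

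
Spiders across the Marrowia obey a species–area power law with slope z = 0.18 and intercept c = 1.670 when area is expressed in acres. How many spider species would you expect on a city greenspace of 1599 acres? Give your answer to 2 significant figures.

6.3

S = 1.67 × 1599^0.18
ln S = ln 1.67 + 0.18 × ln 1599 = 0.5128 + 0.18 × 7.3771 = 1.8407
S = e^1.8407 ≈ 6.301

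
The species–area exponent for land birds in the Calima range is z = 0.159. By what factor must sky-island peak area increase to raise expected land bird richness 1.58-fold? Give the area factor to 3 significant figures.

17.8

(A₂/A₁)^0.159 = 1.58, so A₂/A₁ = 1.58^(1/0.159) = 1.58^6.289
ln(A₂/A₁) = ln 1.58 / 0.159 = 0.4574 / 0.159 = 2.8769
A₂/A₁ = e^2.8769 ≈ 17.76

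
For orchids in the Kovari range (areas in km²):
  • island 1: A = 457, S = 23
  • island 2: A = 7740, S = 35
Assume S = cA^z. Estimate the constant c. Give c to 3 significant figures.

z = ln(S₂/S₁) / ln(A₂/A₁) = ln(35/23) / ln(7740/457) = 0.4199 / 2.8295 = 0.1484
c = S₁ / A₁^z = 23 / 457^0.1484 = 23 / 2.481 = 9.269

9.27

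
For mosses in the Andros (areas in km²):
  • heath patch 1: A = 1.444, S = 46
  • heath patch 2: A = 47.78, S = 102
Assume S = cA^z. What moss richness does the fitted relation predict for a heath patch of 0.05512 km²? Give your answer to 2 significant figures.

22

z = ln(102/46) / ln(47.78/1.444) = 0.7963 / 3.4992 = 0.2276
c = 46 / 1.444^0.2276 = 46 / 1.087 = 42.31
S₃ = 42.31 × 0.05512^0.2276 = 42.31 × 0.5171 ≈ 21.88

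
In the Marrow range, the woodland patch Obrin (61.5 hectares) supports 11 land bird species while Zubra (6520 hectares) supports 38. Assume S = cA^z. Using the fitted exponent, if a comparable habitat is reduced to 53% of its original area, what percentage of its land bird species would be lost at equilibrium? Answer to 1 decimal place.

15.5%

z = ln(38/11) / ln(6520/61.5) = 1.2397 / 4.6636 = 0.2658
S_new/S_old = (A_new/A_old)^z = 0.53^0.2658 = exp(0.2658 × -0.6349) = 0.8447
Fraction lost = 1 − 0.8447 = 0.1553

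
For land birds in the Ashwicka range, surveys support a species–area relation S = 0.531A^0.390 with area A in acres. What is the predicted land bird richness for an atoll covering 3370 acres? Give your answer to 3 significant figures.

12.6

S = 0.531 × 3370^0.39
ln S = ln 0.531 + 0.39 × ln 3370 = -0.6330 + 0.39 × 8.1227 = 2.5348
S = e^2.5348 ≈ 12.61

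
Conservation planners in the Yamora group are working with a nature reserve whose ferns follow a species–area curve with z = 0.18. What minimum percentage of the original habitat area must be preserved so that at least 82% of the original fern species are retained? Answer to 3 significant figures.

Need (A_new/A_old)^0.18 = 0.82, so A_new/A_old = 0.82^(1/0.18) = 0.82^5.556
ln(A_new/A_old) = ln 0.82 / 0.18 = -0.1985 / 0.18 = -1.1025
A_new/A_old = e^-1.1025 ≈ 0.332

33.2%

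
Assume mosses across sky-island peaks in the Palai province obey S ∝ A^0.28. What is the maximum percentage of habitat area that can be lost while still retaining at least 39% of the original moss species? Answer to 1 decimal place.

Need (A_new/A_old)^0.28 = 0.39, so A_new/A_old = 0.39^(1/0.28) = 0.39^3.571
ln(A_new/A_old) = ln 0.39 / 0.28 = -0.9416 / 0.28 = -3.3629
A_new/A_old = e^-3.3629 ≈ 0.03464
Fraction that can be lost = 1 − 0.03464 = 0.9654

96.5%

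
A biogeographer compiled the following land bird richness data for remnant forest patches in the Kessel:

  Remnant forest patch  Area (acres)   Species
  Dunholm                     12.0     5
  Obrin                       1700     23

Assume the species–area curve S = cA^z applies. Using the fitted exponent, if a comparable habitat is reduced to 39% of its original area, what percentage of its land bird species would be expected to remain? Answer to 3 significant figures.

z = ln(23/5) / ln(1700/12) = 1.5261 / 4.9535 = 0.3081
S_new/S_old = (A_new/A_old)^z = 0.39^0.3081 = exp(0.3081 × -0.9416) = 0.7482

74.8%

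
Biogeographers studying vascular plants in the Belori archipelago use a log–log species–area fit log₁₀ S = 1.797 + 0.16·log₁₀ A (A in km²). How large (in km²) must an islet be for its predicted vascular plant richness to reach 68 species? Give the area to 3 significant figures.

68 = 62.66 × A^0.16  ⇒  A^0.16 = 68/62.66 = 1.085
ln A = ln(1.085) / 0.16 = 0.0818 / 0.16 = 0.5110
A = e^0.5110 ≈ 1.667 km²

1.67 km²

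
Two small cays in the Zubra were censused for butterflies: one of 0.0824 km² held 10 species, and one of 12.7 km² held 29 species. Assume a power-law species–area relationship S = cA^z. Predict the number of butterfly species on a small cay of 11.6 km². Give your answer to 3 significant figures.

z = ln(29/10) / ln(12.7/0.0824) = 1.0647 / 5.0378 = 0.2113
c = 10 / 0.0824^0.2113 = 10 / 0.59 = 16.95
S₃ = 16.95 × 11.6^0.2113 = 16.95 × 1.679 ≈ 28.45

28.5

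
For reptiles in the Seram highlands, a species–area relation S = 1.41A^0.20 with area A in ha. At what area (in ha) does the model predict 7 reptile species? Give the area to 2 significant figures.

3000 ha

7 = 1.41 × A^0.2  ⇒  A^0.2 = 7/1.41 = 4.965
ln A = ln(4.965) / 0.2 = 1.6023 / 0.2 = 8.0116
A = e^8.0116 ≈ 3016 ha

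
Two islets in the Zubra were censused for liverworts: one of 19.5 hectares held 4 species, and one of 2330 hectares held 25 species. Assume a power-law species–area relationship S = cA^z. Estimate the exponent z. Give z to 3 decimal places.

0.383

Taking logs: ln S = ln c + z ln A, so z = (ln S₂ − ln S₁)/(ln A₂ − ln A₁).
z = ln(25/4) / ln(2330/19.5) = ln(6.25) / ln(119.5) = 1.8326 / 4.7832 = 0.3831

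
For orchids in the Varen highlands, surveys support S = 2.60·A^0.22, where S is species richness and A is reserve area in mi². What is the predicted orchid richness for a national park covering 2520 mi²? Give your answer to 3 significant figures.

14.6

S = 2.6 × 2520^0.22
ln S = ln 2.6 + 0.22 × ln 2520 = 0.9555 + 0.22 × 7.8320 = 2.6786
S = e^2.6786 ≈ 14.56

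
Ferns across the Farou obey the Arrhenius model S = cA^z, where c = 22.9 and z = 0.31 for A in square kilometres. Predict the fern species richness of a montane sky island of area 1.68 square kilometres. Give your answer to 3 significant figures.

S = 22.9 × 1.68^0.31
ln S = ln 22.9 + 0.31 × ln 1.68 = 3.1311 + 0.31 × 0.5188 = 3.2920
S = e^3.2920 ≈ 26.9

26.9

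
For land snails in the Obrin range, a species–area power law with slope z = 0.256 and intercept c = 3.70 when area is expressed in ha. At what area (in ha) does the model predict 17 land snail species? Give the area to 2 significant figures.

390 ha

17 = 3.7 × A^0.256  ⇒  A^0.256 = 17/3.7 = 4.595
ln A = ln(4.595) / 0.256 = 1.5249 / 0.256 = 5.9566
A = e^5.9566 ≈ 386.3 ha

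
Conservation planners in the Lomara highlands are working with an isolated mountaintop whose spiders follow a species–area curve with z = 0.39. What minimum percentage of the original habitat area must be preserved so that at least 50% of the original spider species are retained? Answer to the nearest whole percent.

Need (A_new/A_old)^0.39 = 0.5, so A_new/A_old = 0.5^(1/0.39) = 0.5^2.564
ln(A_new/A_old) = ln 0.5 / 0.39 = -0.6931 / 0.39 = -1.7773
A_new/A_old = e^-1.7773 ≈ 0.1691

17%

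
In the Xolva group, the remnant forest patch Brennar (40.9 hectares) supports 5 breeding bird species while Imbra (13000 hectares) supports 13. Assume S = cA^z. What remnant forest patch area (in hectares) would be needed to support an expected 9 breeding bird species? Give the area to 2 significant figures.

1400 hectares

z = ln(13/5) / ln(13000/40.9) = 0.9555 / 5.7616 = 0.1658
c = 5 / 40.9^0.1658 = 5 / 1.851 = 2.702
A = (9/2.702)^(1/0.1658) ⇒ ln A = ln(3.331)/0.1658 = 7.2554
A = e^7.2554 ≈ 1416 hectares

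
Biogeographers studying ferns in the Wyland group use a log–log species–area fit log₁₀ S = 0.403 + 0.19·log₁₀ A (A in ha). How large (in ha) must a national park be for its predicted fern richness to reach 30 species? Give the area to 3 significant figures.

450000 ha

30 = 2.529 × A^0.19  ⇒  A^0.19 = 30/2.529 = 11.86
ln A = ln(11.86) / 0.19 = 2.4733 / 0.19 = 13.0171
A = e^13.0171 ≈ 450059 ha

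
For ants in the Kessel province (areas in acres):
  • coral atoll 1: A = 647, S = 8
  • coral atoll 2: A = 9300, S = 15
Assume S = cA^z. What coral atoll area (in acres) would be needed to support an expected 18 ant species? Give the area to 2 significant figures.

20000 acres

z = ln(15/8) / ln(9300/647) = 0.6286 / 2.6654 = 0.2358
c = 8 / 647^0.2358 = 8 / 4.602 = 1.738
A = (18/1.738)^(1/0.2358) ⇒ ln A = ln(10.35)/0.2358 = 9.9108
A = e^9.9108 ≈ 20148 acres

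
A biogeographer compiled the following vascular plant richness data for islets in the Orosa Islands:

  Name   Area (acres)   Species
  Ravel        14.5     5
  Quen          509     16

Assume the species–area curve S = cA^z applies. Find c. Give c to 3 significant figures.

2.09

z = ln(S₂/S₁) / ln(A₂/A₁) = ln(16/5) / ln(509/14.5) = 1.1632 / 3.5583 = 0.3269
c = S₁ / A₁^z = 5 / 14.5^0.3269 = 5 / 2.397 = 2.086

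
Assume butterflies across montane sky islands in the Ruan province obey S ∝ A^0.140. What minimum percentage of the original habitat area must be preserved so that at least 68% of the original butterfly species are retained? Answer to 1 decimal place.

6.4%

Need (A_new/A_old)^0.14 = 0.68, so A_new/A_old = 0.68^(1/0.14) = 0.68^7.143
ln(A_new/A_old) = ln 0.68 / 0.14 = -0.3857 / 0.14 = -2.7547
A_new/A_old = e^-2.7547 ≈ 0.06363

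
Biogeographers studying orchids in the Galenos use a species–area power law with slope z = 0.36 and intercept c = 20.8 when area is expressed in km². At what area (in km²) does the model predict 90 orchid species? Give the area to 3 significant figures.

90 = 20.8 × A^0.36  ⇒  A^0.36 = 90/20.8 = 4.327
ln A = ln(4.327) / 0.36 = 1.4649 / 0.36 = 4.0690
A = e^4.0690 ≈ 58.5 km²

58.5 km²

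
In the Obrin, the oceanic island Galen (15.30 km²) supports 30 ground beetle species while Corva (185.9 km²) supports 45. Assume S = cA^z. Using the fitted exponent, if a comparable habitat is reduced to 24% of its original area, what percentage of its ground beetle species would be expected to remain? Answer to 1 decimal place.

79.3%

z = ln(45/30) / ln(185.9/15.3) = 0.4055 / 2.4974 = 0.1624
S_new/S_old = (A_new/A_old)^z = 0.24^0.1624 = exp(0.1624 × -1.4271) = 0.7932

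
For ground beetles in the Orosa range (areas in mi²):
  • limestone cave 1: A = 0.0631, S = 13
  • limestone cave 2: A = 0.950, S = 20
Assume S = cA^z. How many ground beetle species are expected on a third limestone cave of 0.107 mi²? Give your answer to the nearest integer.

z = ln(20/13) / ln(0.95/0.0631) = 0.4308 / 2.7117 = 0.1589
c = 13 / 0.0631^0.1589 = 13 / 0.6447 = 20.16
S₃ = 20.16 × 0.107^0.1589 = 20.16 × 0.7011 ≈ 14.14

14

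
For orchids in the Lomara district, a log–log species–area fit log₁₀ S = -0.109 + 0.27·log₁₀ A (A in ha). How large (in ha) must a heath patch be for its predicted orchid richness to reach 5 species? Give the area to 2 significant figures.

980 ha

5 = 0.778 × A^0.27  ⇒  A^0.27 = 5/0.778 = 6.426
ln A = ln(6.426) / 0.27 = 1.8604 / 0.27 = 6.8904
A = e^6.8904 ≈ 982.8 ha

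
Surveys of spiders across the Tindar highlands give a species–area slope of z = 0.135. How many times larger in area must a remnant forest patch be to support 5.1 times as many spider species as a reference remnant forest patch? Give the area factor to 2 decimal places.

(A₂/A₁)^0.135 = 5.1, so A₂/A₁ = 5.1^(1/0.135) = 5.1^7.407
ln(A₂/A₁) = ln 5.1 / 0.135 = 1.6292 / 0.135 = 12.0684
A₂/A₁ = e^12.0684 ≈ 174285

174285.22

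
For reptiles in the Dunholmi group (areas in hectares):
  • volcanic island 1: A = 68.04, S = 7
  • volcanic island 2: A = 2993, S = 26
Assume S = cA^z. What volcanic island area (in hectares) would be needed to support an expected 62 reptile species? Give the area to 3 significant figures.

36700 hectares

z = ln(26/7) / ln(2993/68.04) = 1.3122 / 3.7839 = 0.3468
c = 7 / 68.04^0.3468 = 7 / 4.321 = 1.62
A = (62/1.62)^(1/0.3468) ⇒ ln A = ln(38.27)/0.3468 = 10.5101
A = e^10.5101 ≈ 36683 hectares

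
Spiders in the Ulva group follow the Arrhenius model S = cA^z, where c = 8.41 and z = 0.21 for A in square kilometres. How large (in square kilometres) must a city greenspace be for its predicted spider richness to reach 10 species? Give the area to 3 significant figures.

10 = 8.41 × A^0.21  ⇒  A^0.21 = 10/8.41 = 1.189
ln A = ln(1.189) / 0.21 = 0.1732 / 0.21 = 0.8246
A = e^0.8246 ≈ 2.281 square kilometres

2.28 square kilometres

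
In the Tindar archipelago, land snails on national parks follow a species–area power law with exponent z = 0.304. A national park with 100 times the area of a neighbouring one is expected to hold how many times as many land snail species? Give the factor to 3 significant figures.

4.06

S₂/S₁ = (A₂/A₁)^z = 100^0.304
ln(S₂/S₁) = 0.304 × ln 100 = 0.304 × 4.6052 = 1.4000
S₂/S₁ = e^1.4000 ≈ 4.055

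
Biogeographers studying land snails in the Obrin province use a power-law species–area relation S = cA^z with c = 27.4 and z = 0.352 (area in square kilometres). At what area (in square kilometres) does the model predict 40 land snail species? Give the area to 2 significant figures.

40 = 27.4 × A^0.352  ⇒  A^0.352 = 40/27.4 = 1.46
ln A = ln(1.46) / 0.352 = 0.3783 / 0.352 = 1.0748
A = e^1.0748 ≈ 2.929 square kilometres

2.9 square kilometres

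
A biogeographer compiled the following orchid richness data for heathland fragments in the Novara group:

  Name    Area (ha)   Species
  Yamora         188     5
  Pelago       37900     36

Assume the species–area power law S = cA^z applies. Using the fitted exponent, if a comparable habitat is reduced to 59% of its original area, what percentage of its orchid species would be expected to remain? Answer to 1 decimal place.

z = ln(36/5) / ln(37900/188) = 1.9741 / 5.3063 = 0.3720
S_new/S_old = (A_new/A_old)^z = 0.59^0.3720 = exp(0.3720 × -0.5276) = 0.8218

82.2%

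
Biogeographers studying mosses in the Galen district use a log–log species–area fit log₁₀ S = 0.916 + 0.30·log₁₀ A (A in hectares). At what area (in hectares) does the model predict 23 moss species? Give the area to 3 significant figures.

23 = 8.241 × A^0.3  ⇒  A^0.3 = 23/8.241 = 2.791
ln A = ln(2.791) / 0.3 = 1.0263 / 0.3 = 3.4211
A = e^3.4211 ≈ 30.6 hectares

30.6 hectares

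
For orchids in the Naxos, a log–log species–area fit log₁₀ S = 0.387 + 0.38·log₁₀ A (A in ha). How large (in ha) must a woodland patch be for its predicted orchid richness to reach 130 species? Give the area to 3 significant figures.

130 = 2.438 × A^0.38  ⇒  A^0.38 = 130/2.438 = 53.33
ln A = ln(53.33) / 0.38 = 3.9764 / 0.38 = 10.4643
A = e^10.4643 ≈ 35042 ha

35000 ha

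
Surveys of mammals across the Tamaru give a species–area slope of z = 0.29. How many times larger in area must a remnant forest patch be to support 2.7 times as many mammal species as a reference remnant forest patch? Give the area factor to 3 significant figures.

(A₂/A₁)^0.29 = 2.7, so A₂/A₁ = 2.7^(1/0.29) = 2.7^3.448
ln(A₂/A₁) = ln 2.7 / 0.29 = 0.9933 / 0.29 = 3.4250
A₂/A₁ = e^3.4250 ≈ 30.72

30.7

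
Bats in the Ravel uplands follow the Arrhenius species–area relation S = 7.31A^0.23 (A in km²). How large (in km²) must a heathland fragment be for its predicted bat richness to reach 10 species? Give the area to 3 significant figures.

3.91 km²

10 = 7.31 × A^0.23  ⇒  A^0.23 = 10/7.31 = 1.368
ln A = ln(1.368) / 0.23 = 0.3133 / 0.23 = 1.3624
A = e^1.3624 ≈ 3.905 km²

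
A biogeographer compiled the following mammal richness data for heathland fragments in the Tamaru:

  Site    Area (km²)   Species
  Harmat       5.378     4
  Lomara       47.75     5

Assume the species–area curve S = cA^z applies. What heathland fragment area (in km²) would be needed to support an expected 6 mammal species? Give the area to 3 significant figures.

z = ln(5/4) / ln(47.75/5.378) = 0.2231 / 2.1837 = 0.1022
c = 4 / 5.378^0.1022 = 4 / 1.188 = 3.368
A = (6/3.368)^(1/0.1022) ⇒ ln A = ln(1.781)/0.1022 = 5.6502
A = e^5.6502 ≈ 284.3 km²

284 km²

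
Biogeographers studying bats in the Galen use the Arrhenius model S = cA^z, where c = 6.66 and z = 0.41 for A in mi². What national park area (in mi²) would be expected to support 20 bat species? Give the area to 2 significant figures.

20 = 6.66 × A^0.41  ⇒  A^0.41 = 20/6.66 = 3.003
ln A = ln(3.003) / 0.41 = 1.0996 / 0.41 = 2.6820
A = e^2.6820 ≈ 14.61 mi²

15 mi²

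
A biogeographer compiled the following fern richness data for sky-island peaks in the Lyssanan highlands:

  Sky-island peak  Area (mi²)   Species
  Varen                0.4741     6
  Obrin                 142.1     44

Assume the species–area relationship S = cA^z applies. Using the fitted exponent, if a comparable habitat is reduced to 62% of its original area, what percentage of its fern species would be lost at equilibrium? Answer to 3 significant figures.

z = ln(44/6) / ln(142.1/0.4741) = 1.9924 / 5.7029 = 0.3494
S_new/S_old = (A_new/A_old)^z = 0.62^0.3494 = exp(0.3494 × -0.4780) = 0.8462
Fraction lost = 1 − 0.8462 = 0.1538

15.4%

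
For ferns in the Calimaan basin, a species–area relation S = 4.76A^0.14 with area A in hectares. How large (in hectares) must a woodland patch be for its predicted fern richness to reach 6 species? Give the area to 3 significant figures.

6 = 4.76 × A^0.14  ⇒  A^0.14 = 6/4.76 = 1.261
ln A = ln(1.261) / 0.14 = 0.2315 / 0.14 = 1.6537
A = e^1.6537 ≈ 5.226 hectares

5.23 hectares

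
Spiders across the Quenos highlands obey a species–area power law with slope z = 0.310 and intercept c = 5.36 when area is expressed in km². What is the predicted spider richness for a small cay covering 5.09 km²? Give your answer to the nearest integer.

9 species

S = 5.36 × 5.09^0.31
ln S = ln 5.36 + 0.31 × ln 5.09 = 1.6790 + 0.31 × 1.6273 = 2.1834
S = e^2.1834 ≈ 8.877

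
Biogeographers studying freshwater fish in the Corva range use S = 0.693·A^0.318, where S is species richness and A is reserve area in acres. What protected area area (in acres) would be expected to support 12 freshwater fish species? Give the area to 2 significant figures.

7800 acres

12 = 0.693 × A^0.318  ⇒  A^0.318 = 12/0.693 = 17.32
ln A = ln(17.32) / 0.318 = 2.8516 / 0.318 = 8.9674
A = e^8.9674 ≈ 7843 acres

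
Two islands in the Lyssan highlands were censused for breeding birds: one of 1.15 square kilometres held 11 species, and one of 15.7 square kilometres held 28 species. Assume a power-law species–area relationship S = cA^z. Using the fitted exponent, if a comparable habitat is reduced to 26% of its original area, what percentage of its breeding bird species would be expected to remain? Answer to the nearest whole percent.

62%

z = ln(28/11) / ln(15.7/1.15) = 0.9343 / 2.6139 = 0.3574
S_new/S_old = (A_new/A_old)^z = 0.26^0.3574 = exp(0.3574 × -1.3471) = 0.6179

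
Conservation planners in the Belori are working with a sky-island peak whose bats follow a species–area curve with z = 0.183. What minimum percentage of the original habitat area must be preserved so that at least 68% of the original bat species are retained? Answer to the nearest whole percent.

12%

Need (A_new/A_old)^0.183 = 0.68, so A_new/A_old = 0.68^(1/0.183) = 0.68^5.464
ln(A_new/A_old) = ln 0.68 / 0.183 = -0.3857 / 0.183 = -2.1074
A_new/A_old = e^-2.1074 ≈ 0.1215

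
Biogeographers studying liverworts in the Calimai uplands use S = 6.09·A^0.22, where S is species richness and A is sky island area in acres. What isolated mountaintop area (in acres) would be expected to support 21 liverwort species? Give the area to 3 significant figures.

278 acres

21 = 6.09 × A^0.22  ⇒  A^0.22 = 21/6.09 = 3.448
ln A = ln(3.448) / 0.22 = 1.2379 / 0.22 = 5.6267
A = e^5.6267 ≈ 277.7 acres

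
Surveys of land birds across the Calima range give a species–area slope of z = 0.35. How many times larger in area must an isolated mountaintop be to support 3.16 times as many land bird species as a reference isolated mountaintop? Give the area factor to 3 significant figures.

26.8

(A₂/A₁)^0.35 = 3.16, so A₂/A₁ = 3.16^(1/0.35) = 3.16^2.857
ln(A₂/A₁) = ln 3.16 / 0.35 = 1.1506 / 0.35 = 3.2873
A₂/A₁ = e^3.2873 ≈ 26.77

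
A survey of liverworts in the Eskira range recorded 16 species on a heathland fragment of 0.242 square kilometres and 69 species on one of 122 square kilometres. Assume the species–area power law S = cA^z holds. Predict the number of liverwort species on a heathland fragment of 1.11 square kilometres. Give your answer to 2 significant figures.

23

z = ln(69/16) / ln(122/0.242) = 1.4615 / 6.2228 = 0.2349
c = 16 / 0.242^0.2349 = 16 / 0.7166 = 22.33
S₃ = 22.33 × 1.11^0.2349 = 22.33 × 1.025 ≈ 22.88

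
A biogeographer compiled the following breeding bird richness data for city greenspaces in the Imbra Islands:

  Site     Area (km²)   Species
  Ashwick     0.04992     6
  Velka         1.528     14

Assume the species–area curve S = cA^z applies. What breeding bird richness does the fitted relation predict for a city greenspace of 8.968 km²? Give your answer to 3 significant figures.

z = ln(14/6) / ln(1.528/0.04992) = 0.8473 / 3.4213 = 0.2477
c = 6 / 0.04992^0.2477 = 6 / 0.476 = 12.6
S₃ = 12.6 × 8.968^0.2477 = 12.6 × 1.722 ≈ 21.7

21.7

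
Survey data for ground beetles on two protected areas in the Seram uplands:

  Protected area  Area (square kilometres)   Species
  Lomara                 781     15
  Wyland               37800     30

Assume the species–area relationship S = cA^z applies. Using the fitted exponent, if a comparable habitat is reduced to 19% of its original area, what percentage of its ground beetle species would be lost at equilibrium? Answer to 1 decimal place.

z = ln(30/15) / ln(37800/781) = 0.6931 / 3.8795 = 0.1787
S_new/S_old = (A_new/A_old)^z = 0.19^0.1787 = exp(0.1787 × -1.6607) = 0.7433
Fraction lost = 1 − 0.7433 = 0.2567

25.7%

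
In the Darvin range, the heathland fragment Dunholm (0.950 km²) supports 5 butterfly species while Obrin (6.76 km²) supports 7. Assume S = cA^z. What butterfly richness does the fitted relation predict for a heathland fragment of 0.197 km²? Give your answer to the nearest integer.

4

z = ln(7/5) / ln(6.76/0.95) = 0.3365 / 1.9623 = 0.1715
c = 5 / 0.95^0.1715 = 5 / 0.9912 = 5.044
S₃ = 5.044 × 0.197^0.1715 = 5.044 × 0.7569 ≈ 3.818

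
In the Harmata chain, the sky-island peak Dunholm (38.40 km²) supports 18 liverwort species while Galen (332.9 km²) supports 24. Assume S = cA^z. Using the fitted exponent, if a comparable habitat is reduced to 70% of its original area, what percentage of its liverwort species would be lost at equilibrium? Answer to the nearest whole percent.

5%

z = ln(24/18) / ln(332.9/38.4) = 0.2877 / 2.1598 = 0.1332
S_new/S_old = (A_new/A_old)^z = 0.7^0.1332 = exp(0.1332 × -0.3567) = 0.9536
Fraction lost = 1 − 0.9536 = 0.0464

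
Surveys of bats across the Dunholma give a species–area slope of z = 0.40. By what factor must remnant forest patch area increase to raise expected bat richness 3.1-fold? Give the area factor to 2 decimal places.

(A₂/A₁)^0.4 = 3.1, so A₂/A₁ = 3.1^(1/0.4) = 3.1^2.5
ln(A₂/A₁) = ln 3.1 / 0.4 = 1.1314 / 0.4 = 2.8285
A₂/A₁ = e^2.8285 ≈ 16.92

16.92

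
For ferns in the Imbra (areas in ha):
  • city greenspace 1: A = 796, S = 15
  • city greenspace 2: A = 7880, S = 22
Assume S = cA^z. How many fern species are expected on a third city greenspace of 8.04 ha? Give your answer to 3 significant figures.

z = ln(22/15) / ln(7880/796) = 0.3830 / 2.2925 = 0.1671
c = 15 / 796^0.1671 = 15 / 3.052 = 4.914
S₃ = 4.914 × 8.04^0.1671 = 4.914 × 1.417 ≈ 6.961

6.96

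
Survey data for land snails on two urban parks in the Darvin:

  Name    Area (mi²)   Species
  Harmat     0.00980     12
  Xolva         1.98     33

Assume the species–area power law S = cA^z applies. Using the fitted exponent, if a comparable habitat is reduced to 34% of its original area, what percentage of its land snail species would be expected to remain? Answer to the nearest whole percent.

81%

z = ln(33/12) / ln(1.98/0.0098) = 1.0116 / 5.3085 = 0.1906
S_new/S_old = (A_new/A_old)^z = 0.34^0.1906 = exp(0.1906 × -1.0788) = 0.8142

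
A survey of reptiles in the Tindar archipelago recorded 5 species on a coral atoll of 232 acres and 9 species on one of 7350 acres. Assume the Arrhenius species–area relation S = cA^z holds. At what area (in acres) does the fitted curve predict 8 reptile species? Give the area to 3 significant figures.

z = ln(9/5) / ln(7350/232) = 0.5878 / 3.4557 = 0.1701
c = 5 / 232^0.1701 = 5 / 2.526 = 1.98
A = (8/1.98)^(1/0.1701) ⇒ ln A = ln(4.041)/0.1701 = 8.2100
A = e^8.2100 ≈ 3677 acres

3680 acres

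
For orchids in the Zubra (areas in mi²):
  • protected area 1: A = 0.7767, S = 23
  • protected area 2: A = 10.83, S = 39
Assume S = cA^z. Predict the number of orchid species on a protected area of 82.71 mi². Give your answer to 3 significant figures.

z = ln(39/23) / ln(10.83/0.7767) = 0.5281 / 2.6350 = 0.2004
c = 23 / 0.7767^0.2004 = 23 / 0.9506 = 24.19
S₃ = 24.19 × 82.71^0.2004 = 24.19 × 2.423 ≈ 58.61

58.6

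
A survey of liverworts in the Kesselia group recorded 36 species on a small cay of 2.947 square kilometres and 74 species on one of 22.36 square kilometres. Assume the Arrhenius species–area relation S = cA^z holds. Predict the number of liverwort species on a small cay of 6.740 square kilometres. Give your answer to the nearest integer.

48

z = ln(74/36) / ln(22.36/2.947) = 0.7205 / 2.0265 = 0.3556
c = 36 / 2.947^0.3556 = 36 / 1.469 = 24.51
S₃ = 24.51 × 6.74^0.3556 = 24.51 × 1.971 ≈ 48.31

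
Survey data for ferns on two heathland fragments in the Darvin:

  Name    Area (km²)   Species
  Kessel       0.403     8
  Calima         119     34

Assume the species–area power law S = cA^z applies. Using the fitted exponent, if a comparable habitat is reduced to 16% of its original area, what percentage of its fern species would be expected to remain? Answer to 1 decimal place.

62.7%

z = ln(34/8) / ln(119/0.403) = 1.4469 / 5.6879 = 0.2544
S_new/S_old = (A_new/A_old)^z = 0.16^0.2544 = exp(0.2544 × -1.8326) = 0.6274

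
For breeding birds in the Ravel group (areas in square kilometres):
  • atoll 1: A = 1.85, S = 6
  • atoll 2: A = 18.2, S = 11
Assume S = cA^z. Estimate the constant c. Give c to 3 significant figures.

z = ln(S₂/S₁) / ln(A₂/A₁) = ln(11/6) / ln(18.2/1.85) = 0.6061 / 2.2862 = 0.2651
c = S₁ / A₁^z = 6 / 1.85^0.2651 = 6 / 1.177 = 5.097

5.10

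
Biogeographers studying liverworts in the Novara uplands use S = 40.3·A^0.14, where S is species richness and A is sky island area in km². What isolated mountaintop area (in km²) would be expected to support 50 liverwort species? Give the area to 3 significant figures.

4.67 km²

50 = 40.3 × A^0.14  ⇒  A^0.14 = 50/40.3 = 1.241
ln A = ln(1.241) / 0.14 = 0.2157 / 0.14 = 1.5405
A = e^1.5405 ≈ 4.667 km²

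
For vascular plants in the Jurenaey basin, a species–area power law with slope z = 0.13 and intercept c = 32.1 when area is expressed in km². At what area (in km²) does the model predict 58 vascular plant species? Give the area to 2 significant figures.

95 km²

58 = 32.1 × A^0.13  ⇒  A^0.13 = 58/32.1 = 1.807
ln A = ln(1.807) / 0.13 = 0.5916 / 0.13 = 4.5507
A = e^4.5507 ≈ 94.7 km²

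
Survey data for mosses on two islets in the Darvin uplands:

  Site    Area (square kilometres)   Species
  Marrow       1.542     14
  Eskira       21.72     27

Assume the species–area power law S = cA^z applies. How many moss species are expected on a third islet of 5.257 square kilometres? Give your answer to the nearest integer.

19

z = ln(27/14) / ln(21.72/1.542) = 0.6568 / 2.6452 = 0.2483
c = 14 / 1.542^0.2483 = 14 / 1.114 = 12.57
S₃ = 12.57 × 5.257^0.2483 = 12.57 × 1.51 ≈ 18.98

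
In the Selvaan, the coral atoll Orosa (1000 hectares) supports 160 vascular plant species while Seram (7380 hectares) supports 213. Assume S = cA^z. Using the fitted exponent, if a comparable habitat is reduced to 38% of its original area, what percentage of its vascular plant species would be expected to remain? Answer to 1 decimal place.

87.1%

z = ln(213/160) / ln(7380/1000) = 0.2861 / 1.9988 = 0.1431
S_new/S_old = (A_new/A_old)^z = 0.38^0.1431 = exp(0.1431 × -0.9676) = 0.8707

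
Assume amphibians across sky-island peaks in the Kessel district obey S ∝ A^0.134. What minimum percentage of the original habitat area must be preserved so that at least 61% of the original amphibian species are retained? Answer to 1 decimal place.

2.5%

Need (A_new/A_old)^0.134 = 0.61, so A_new/A_old = 0.61^(1/0.134) = 0.61^7.463
ln(A_new/A_old) = ln 0.61 / 0.134 = -0.4943 / 0.134 = -3.6888
A_new/A_old = e^-3.6888 ≈ 0.025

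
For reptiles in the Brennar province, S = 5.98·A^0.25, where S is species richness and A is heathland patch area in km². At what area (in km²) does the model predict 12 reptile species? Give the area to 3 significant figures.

16.2 km²

12 = 5.98 × A^0.25  ⇒  A^0.25 = 12/5.98 = 2.007
ln A = ln(2.007) / 0.25 = 0.6965 / 0.25 = 2.7859
A = e^2.7859 ≈ 16.22 km²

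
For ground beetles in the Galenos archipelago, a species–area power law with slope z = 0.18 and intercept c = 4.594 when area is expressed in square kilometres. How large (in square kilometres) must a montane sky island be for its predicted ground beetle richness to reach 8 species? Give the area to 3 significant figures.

8 = 4.594 × A^0.18  ⇒  A^0.18 = 8/4.594 = 1.741
ln A = ln(1.741) / 0.18 = 0.5547 / 0.18 = 3.0816
A = e^3.0816 ≈ 21.79 square kilometres

21.8 square kilometres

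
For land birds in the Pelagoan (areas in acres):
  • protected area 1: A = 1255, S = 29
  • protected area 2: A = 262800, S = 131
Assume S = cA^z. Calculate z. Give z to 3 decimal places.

Taking logs: ln S = ln c + z ln A, so z = (ln S₂ − ln S₁)/(ln A₂ − ln A₁).
z = ln(131/29) / ln(262800/1255) = ln(4.517) / ln(209.4) = 1.5079 / 5.3443 = 0.2822

0.282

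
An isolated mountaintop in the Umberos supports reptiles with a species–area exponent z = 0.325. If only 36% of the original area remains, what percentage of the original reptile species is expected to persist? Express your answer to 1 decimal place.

S_new/S_old = (A_new/A_old)^z = 0.36^0.325
= exp(0.325 × ln 0.36) = exp(0.325 × -1.0217) = exp(-0.3320) ≈ 0.7175

71.7%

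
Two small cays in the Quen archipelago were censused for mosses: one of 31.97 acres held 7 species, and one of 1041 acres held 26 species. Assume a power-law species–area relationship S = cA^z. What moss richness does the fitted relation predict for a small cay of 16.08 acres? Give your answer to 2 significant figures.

5.4

z = ln(26/7) / ln(1041/31.97) = 1.3122 / 3.4831 = 0.3767
c = 7 / 31.97^0.3767 = 7 / 3.689 = 1.898
S₃ = 1.898 × 16.08^0.3767 = 1.898 × 2.847 ≈ 5.403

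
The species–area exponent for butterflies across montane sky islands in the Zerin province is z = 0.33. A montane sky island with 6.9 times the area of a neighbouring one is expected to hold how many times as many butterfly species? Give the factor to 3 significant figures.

S₂/S₁ = (A₂/A₁)^z = 6.9^0.33
ln(S₂/S₁) = 0.33 × ln 6.9 = 0.33 × 1.9315 = 0.6374
S₂/S₁ = e^0.6374 ≈ 1.892

1.89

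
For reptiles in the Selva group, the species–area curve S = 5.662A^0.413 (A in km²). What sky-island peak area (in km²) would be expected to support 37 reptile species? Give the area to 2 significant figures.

37 = 5.662 × A^0.413  ⇒  A^0.413 = 37/5.662 = 6.535
ln A = ln(6.535) / 0.413 = 1.8771 / 0.413 = 4.5451
A = e^4.5451 ≈ 94.17 km²

94 km²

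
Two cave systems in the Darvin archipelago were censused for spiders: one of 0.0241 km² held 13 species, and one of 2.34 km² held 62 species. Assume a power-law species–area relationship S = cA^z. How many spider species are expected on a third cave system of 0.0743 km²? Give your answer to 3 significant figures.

19.1

z = ln(62/13) / ln(2.34/0.0241) = 1.5622 / 4.5757 = 0.3414
c = 13 / 0.0241^0.3414 = 13 / 0.2803 = 46.38
S₃ = 46.38 × 0.0743^0.3414 = 46.38 × 0.4117 ≈ 19.09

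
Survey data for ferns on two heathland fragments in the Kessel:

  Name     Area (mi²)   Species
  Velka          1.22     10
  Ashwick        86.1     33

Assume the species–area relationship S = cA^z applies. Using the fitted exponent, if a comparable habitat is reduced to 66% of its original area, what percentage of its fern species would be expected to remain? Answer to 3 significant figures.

89.0%

z = ln(33/10) / ln(86.1/1.22) = 1.1939 / 4.2567 = 0.2805
S_new/S_old = (A_new/A_old)^z = 0.66^0.2805 = exp(0.2805 × -0.4155) = 0.89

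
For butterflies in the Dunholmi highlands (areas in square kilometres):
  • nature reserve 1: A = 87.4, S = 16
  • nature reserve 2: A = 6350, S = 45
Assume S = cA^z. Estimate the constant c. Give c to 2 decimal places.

z = ln(S₂/S₁) / ln(A₂/A₁) = ln(45/16) / ln(6350/87.4) = 1.0341 / 4.2857 = 0.2413
c = S₁ / A₁^z = 16 / 87.4^0.2413 = 16 / 2.941 = 5.441

5.44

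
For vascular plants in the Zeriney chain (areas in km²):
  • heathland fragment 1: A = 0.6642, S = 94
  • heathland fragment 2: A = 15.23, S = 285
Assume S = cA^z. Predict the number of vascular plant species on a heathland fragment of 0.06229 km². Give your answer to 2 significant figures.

z = ln(285/94) / ln(15.23/0.6642) = 1.1092 / 3.1324 = 0.3541
c = 94 / 0.6642^0.3541 = 94 / 0.8651 = 108.7
S₃ = 108.7 × 0.06229^0.3541 = 108.7 × 0.3742 ≈ 40.66

41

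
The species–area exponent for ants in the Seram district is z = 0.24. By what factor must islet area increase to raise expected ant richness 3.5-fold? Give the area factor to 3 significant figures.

185

(A₂/A₁)^0.24 = 3.5, so A₂/A₁ = 3.5^(1/0.24) = 3.5^4.167
ln(A₂/A₁) = ln 3.5 / 0.24 = 1.2528 / 0.24 = 5.2198
A₂/A₁ = e^5.2198 ≈ 184.9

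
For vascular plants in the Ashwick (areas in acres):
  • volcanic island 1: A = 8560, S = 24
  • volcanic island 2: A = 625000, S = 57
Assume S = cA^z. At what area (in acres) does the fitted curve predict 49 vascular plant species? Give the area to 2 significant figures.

z = ln(57/24) / ln(625000/8560) = 0.8650 / 4.2907 = 0.2016
c = 24 / 8560^0.2016 = 24 / 6.206 = 3.867
A = (49/3.867)^(1/0.2016) ⇒ ln A = ln(12.67)/0.2016 = 12.5954
A = e^12.5954 ≈ 295184 acres

300000 acres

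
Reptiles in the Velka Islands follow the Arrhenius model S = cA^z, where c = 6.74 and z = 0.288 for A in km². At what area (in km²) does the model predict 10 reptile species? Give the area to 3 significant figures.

3.93 km²

10 = 6.74 × A^0.288  ⇒  A^0.288 = 10/6.74 = 1.484
ln A = ln(1.484) / 0.288 = 0.3945 / 0.288 = 1.3699
A = e^1.3699 ≈ 3.935 km²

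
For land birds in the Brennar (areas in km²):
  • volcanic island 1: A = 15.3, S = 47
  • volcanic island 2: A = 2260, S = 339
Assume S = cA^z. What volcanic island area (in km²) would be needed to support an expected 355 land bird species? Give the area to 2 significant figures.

2500 km²

z = ln(339/47) / ln(2260/15.3) = 1.9759 / 4.9953 = 0.3955
c = 47 / 15.3^0.3955 = 47 / 2.942 = 15.98
A = (355/15.98)^(1/0.3955) ⇒ ln A = ln(22.22)/0.3955 = 7.8397
A = e^7.8397 ≈ 2539 km²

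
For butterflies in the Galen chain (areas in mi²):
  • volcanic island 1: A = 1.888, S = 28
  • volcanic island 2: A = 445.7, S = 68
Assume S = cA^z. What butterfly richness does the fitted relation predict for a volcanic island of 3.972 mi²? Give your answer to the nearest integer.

z = ln(68/28) / ln(445.7/1.888) = 0.8873 / 5.4641 = 0.1624
c = 28 / 1.888^0.1624 = 28 / 1.109 = 25.25
S₃ = 25.25 × 3.972^0.1624 = 25.25 × 1.251 ≈ 31.59

32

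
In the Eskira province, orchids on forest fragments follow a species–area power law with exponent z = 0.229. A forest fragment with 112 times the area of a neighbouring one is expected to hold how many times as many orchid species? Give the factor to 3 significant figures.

S₂/S₁ = (A₂/A₁)^z = 112^0.229
ln(S₂/S₁) = 0.229 × ln 112 = 0.229 × 4.7185 = 1.0805
S₂/S₁ = e^1.0805 ≈ 2.946

2.95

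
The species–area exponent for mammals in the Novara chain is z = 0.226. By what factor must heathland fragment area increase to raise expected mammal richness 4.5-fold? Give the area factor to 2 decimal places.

776.82

(A₂/A₁)^0.226 = 4.5, so A₂/A₁ = 4.5^(1/0.226) = 4.5^4.425
ln(A₂/A₁) = ln 4.5 / 0.226 = 1.5041 / 0.226 = 6.6552
A₂/A₁ = e^6.6552 ≈ 776.8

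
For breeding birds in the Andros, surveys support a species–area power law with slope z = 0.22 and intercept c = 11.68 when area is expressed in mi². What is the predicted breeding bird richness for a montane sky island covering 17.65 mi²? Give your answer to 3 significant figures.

S = 11.68 × 17.65^0.22 = 11.68 × 1.881 ≈ 21.96

22.0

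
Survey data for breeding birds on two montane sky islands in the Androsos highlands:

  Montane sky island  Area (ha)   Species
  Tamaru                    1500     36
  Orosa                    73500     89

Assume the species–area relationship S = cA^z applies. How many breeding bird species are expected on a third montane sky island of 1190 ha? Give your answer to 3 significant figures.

z = ln(89/36) / ln(73500/1500) = 0.9051 / 3.8918 = 0.2326
c = 36 / 1500^0.2326 = 36 / 5.478 = 6.571
S₃ = 6.571 × 1190^0.2326 = 6.571 × 5.191 ≈ 34.11

34.1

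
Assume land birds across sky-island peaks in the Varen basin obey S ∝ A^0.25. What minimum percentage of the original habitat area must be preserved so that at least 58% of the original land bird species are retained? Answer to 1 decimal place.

Need (A_new/A_old)^0.25 = 0.58, so A_new/A_old = 0.58^(1/0.25) = 0.58^4
ln(A_new/A_old) = ln 0.58 / 0.25 = -0.5447 / 0.25 = -2.1789
A_new/A_old = e^-2.1789 ≈ 0.1132

11.3%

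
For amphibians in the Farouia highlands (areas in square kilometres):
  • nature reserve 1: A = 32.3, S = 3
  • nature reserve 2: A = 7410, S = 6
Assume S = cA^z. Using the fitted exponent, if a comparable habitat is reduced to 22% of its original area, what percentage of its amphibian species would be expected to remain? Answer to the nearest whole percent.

82%

z = ln(6/3) / ln(7410/32.3) = 0.6931 / 5.4355 = 0.1275
S_new/S_old = (A_new/A_old)^z = 0.22^0.1275 = exp(0.1275 × -1.5141) = 0.8244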